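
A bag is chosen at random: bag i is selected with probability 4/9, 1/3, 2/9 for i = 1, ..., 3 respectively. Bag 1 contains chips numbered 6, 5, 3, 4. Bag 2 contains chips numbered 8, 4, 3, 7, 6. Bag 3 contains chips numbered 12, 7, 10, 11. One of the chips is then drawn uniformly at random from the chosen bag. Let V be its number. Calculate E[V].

274/45

E[V | bag 1] = (6+5+3+4)/4 = 9/2.
E[V | bag 2] = (8+4+3+7+6)/5 = 28/5.
E[V | bag 3] = (12+7+10+11)/4 = 10.
E[V] = (4/9)·(9/2) + (1/3)·(28/5) + (2/9)·(10) = 274/45.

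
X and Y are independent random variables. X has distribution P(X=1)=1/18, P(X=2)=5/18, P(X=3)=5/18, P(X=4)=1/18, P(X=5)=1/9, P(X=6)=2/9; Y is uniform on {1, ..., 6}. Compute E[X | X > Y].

106/23

P(X > Y) = 23/54.
Summing X·P(x,y) over outcomes with X > Y gives 53/27.
E[X | X > Y] = (53/27) / (23/54) = 106/23.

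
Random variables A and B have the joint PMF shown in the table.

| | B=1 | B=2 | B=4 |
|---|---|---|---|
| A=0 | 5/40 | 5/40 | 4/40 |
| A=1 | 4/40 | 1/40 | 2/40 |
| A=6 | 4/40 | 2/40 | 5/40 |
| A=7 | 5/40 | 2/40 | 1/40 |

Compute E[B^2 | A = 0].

89/14

P(A = 0) = 7/20.
Σ B^2·P over the event = 1·(5/40) + 4·(5/40) + 16·(4/40) = 89/40.
E[B^2 | A = 0] = (89/40) / (7/20) = 89/14.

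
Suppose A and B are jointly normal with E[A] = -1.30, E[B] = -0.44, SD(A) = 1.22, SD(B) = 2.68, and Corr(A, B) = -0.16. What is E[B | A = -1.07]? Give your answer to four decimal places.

The regression of B on A has slope ρ·σ_B/σ_A and passes through (μ_A, μ_B).
E[B | A=-1.07] = -0.44 + (-0.16)·(2.68/1.22)·(-1.07 − (-1.30)) = -0.44 + (-0.35148)·(0.23) = -0.5208.

-0.5208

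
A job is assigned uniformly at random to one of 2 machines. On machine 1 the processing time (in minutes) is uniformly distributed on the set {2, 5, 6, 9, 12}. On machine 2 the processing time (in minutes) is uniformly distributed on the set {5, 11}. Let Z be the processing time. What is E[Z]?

E[Z | machine 1] = (2+5+6+9+12)/5 = 34/5.
E[Z | machine 2] = (5+11)/2 = 8.
E[Z] = (1/2)·(34/5) + (1/2)·(8) = 37/5.

37/5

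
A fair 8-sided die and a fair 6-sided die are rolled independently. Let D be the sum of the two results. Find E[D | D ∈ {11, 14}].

58/5

P(D ∈ {11, 14}) = 5/48.
Σ over the event: 11·1/12 + 14·1/48 = 29/24.
E[D | D ∈ {11, 14}] = (29/24) / (5/48) = 58/5.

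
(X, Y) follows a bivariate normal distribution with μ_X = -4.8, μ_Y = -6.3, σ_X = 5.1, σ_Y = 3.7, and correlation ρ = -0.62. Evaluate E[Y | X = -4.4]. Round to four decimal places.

-6.4799

For a bivariate normal, E[Y | X=x] = μ_Y + ρ·(σ_Y/σ_X)·(x − μ_X).
E[Y | X=-4.4] = -6.3 + (-0.62)·(3.7/5.1)·(-4.4 − (-4.8)) = -6.3 + (-0.4498)·(0.4) = -6.4799.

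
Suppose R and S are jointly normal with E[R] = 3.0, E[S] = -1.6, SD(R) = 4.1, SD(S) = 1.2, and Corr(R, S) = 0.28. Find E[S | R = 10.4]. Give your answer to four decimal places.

-0.9936

For a bivariate normal, E[S | R=x] = μ_S + ρ·(σ_S/σ_R)·(x − μ_R).
E[S | R=10.4] = -1.6 + (0.28)·(1.2/4.1)·(10.4 − (3.0)) = -1.6 + (0.081951)·(7.4) = -0.9936.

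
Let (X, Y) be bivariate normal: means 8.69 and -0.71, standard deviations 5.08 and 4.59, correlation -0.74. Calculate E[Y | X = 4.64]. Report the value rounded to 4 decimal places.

For a bivariate normal, E[Y | X=x] = μ_Y + ρ·(σ_Y/σ_X)·(x − μ_X).
E[Y | X=4.64] = -0.71 + (-0.74)·(4.59/5.08)·(4.64 − (8.69)) = -0.71 + (-0.66862)·(-4.05) = 1.9979.

1.9979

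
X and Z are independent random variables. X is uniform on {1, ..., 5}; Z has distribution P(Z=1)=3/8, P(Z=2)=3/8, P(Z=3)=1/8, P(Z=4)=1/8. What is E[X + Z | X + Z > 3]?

176/31

P(X + Z > 3) = 31/40.
Summing (X+Z)·P(x,y) over outcomes with X + Z > 3 gives 22/5.
E[X + Z | X + Z > 3] = (22/5) / (31/40) = 176/31.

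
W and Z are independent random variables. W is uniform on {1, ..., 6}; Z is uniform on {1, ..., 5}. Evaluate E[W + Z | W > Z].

7

P(W > Z) = 1/2.
Summing (W+Z)·P(x,y) over outcomes with W > Z gives 7/2.
E[W + Z | W > Z] = (7/2) / (1/2) = 7.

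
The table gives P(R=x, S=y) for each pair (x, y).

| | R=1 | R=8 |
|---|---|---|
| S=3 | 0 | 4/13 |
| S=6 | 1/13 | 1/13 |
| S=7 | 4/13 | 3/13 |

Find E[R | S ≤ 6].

P(S ≤ 6) = 6/13.
Σ R·P over the event = 1·(1/13) + 8·(4/13) + 8·(1/13) = 41/13.
E[R | S ≤ 6] = (41/13) / (6/13) = 41/6.

41/6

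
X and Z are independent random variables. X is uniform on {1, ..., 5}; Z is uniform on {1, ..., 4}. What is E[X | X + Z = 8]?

9/2

P(X + Z = 8) = 1/10.
Summing X·P(x,y) over outcomes with X + Z = 8 gives 9/20.
E[X | X + Z = 8] = (9/20) / (1/10) = 9/2.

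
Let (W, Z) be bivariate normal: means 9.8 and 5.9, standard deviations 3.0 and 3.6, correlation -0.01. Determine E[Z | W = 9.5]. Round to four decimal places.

For a bivariate normal, E[Z | W=x] = μ_Z + ρ·(σ_Z/σ_W)·(x − μ_W).
E[Z | W=9.5] = 5.9 + (-0.01)·(3.6/3.0)·(9.5 − (9.8)) = 5.9 + (-0.012)·(-0.3) = 5.9036.

5.9036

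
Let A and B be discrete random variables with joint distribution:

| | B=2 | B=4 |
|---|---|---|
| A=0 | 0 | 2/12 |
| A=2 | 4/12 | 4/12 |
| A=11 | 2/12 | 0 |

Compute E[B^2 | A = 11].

4

P(A = 11) = 1/6.
Σ B^2·P over the event = 4·(2/12) = 2/3.
E[B^2 | A = 11] = (2/3) / (1/6) = 4.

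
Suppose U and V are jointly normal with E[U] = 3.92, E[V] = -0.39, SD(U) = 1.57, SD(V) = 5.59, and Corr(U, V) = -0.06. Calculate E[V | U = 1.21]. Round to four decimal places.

For a bivariate normal, E[V | U=x] = μ_V + ρ·(σ_V/σ_U)·(x − μ_U).
E[V | U=1.21] = -0.39 + (-0.06)·(5.59/1.57)·(1.21 − (3.92)) = -0.39 + (-0.21363)·(-2.71) = 0.1889.

0.1889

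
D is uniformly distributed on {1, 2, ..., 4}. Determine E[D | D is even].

Given D is even, D is equally likely to be any of {2, 4}.
E[D | D is even] = (2 + 4) / 2 = 3.

3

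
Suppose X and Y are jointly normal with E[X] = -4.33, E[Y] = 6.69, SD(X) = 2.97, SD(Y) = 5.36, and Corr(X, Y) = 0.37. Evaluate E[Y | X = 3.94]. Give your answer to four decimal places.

For a bivariate normal, E[Y | X=x] = μ_Y + ρ·(σ_Y/σ_X)·(x − μ_X).
E[Y | X=3.94] = 6.69 + (0.37)·(5.36/2.97)·(3.94 − (-4.33)) = 6.69 + (0.66774)·(8.27) = 12.2122.

12.2122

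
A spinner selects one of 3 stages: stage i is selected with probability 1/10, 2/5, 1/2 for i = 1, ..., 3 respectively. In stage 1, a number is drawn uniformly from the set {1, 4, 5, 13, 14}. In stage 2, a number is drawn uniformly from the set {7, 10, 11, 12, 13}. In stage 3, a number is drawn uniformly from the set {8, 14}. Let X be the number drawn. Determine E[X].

E[X | stage 1] = (1+4+5+13+14)/5 = 37/5.
E[X | stage 2] = (7+10+11+12+13)/5 = 53/5.
E[X | stage 3] = (8+14)/2 = 11.
By the law of total expectation,
E[X] = (1/10)·(37/5) + (2/5)·(53/5) + (1/2)·(11) = 262/25.

262/25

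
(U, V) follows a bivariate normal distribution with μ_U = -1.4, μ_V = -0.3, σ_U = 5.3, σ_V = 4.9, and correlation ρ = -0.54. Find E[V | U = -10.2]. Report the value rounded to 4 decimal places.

For a bivariate normal, E[V | U=x] = μ_V + ρ·(σ_V/σ_U)·(x − μ_U).
E[V | U=-10.2] = -0.3 + (-0.54)·(4.9/5.3)·(-10.2 − (-1.4)) = -0.3 + (-0.49925)·(-8.8) = 4.0934.

4.0934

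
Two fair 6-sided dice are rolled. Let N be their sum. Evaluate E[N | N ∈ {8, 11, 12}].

37/4

P(N ∈ {8, 11, 12}) = 2/9.
Σ over the event: 8·5/36 + 11·1/18 + 12·1/36 = 37/18.
E[N | N ∈ {8, 11, 12}] = (37/18) / (2/9) = 37/4.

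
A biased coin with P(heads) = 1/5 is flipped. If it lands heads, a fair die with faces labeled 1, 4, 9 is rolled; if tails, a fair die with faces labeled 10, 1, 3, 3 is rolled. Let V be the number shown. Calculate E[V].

E[V | heads] = (1+4+9)/3 = 14/3.
E[V | tails] = (10+1+3+3)/4 = 17/4.
E[V] = (1/5)·(14/3) + (4/5)·(17/4) = 13/3.

13/3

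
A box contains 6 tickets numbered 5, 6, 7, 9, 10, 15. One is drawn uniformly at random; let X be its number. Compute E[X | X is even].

8

P(X is even) = 1/3.
Σ over the event: 6·1/6 + 10·1/6 = 8/3.
E[X | X is even] = (8/3) / (1/3) = 8.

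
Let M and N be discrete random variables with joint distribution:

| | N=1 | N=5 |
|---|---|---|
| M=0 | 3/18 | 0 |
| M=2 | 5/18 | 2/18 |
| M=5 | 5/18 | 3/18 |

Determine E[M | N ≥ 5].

P(N ≥ 5) = 5/18.
Summing M·P(M=x,N=y) over the conditioning event gives 19/18.
E[M | N ≥ 5] = (19/18) / (5/18) = 19/5.

19/5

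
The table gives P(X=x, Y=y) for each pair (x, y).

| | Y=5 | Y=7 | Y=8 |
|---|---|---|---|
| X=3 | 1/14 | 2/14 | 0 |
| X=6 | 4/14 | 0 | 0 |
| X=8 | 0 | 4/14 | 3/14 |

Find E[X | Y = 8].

P(Y = 8) = 3/14.
Σ X·P over the event = 8·(3/14) = 12/7.
E[X | Y = 8] = (12/7) / (3/14) = 8.

8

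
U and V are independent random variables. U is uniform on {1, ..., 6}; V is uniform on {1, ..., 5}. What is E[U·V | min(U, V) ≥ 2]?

14

P(min(U, V) ≥ 2) = 2/3.
Summing UV·P(x,y) over outcomes with min(U, V) ≥ 2 gives 28/3.
E[U·V | min(U, V) ≥ 2] = (28/3) / (2/3) = 14.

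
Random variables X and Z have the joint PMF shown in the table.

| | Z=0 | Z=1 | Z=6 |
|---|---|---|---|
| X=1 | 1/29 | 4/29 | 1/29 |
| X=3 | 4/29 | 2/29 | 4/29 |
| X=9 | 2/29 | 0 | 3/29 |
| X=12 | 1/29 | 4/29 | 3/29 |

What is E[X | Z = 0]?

P(Z = 0) = 8/29.
Σ X·P over the event = 1·(1/29) + 3·(4/29) + 9·(2/29) + 12·(1/29) = 43/29.
E[X | Z = 0] = (43/29) / (8/29) = 43/8.

43/8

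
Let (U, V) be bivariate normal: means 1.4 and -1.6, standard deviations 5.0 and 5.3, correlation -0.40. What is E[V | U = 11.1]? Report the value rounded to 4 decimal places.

-5.7128

The regression of V on U has slope ρ·σ_V/σ_U and passes through (μ_U, μ_V).
E[V | U=11.1] = -1.6 + (-0.40)·(5.3/5.0)·(11.1 − (1.4)) = -1.6 + (-0.424)·(9.7) = -5.7128.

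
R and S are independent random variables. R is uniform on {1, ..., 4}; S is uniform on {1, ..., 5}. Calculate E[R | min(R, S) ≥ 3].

Outcomes with min(R, S) ≥ 3: (3,3), (3,4), (3,5), (4,3), (4,4), (4,5), each with probability 1/20.
E[R | min(R, S) ≥ 3] = (3 + 3 + 3 + 4 + 4 + 4) / 6 = 7/2.

7/2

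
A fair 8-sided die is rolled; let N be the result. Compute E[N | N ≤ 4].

5/2

Given N ≤ 4, N is equally likely to be any of {1, 2, 3, 4}.
E[N | N ≤ 4] = (1 + 2 + 3 + 4) / 4 = 5/2.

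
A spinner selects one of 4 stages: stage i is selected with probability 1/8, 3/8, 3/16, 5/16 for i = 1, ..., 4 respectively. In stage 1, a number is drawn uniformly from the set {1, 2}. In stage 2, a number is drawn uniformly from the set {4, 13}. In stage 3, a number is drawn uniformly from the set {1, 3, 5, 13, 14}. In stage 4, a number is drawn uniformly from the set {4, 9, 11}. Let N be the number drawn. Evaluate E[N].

289/40

E[N | stage 1] = (1+2)/2 = 3/2.
E[N | stage 2] = (4+13)/2 = 17/2.
E[N | stage 3] = (1+3+5+13+14)/5 = 36/5.
E[N | stage 4] = (4+9+11)/3 = 8.
E[N] = (1/8)·(3/2) + (3/8)·(17/2) + (3/16)·(36/5) + (5/16)·(8) = 289/40.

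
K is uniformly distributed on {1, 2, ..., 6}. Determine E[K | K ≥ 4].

5

Given K ≥ 4, K is equally likely to be any of {4, 5, 6}.
E[K | K ≥ 4] = (4 + 5 + 6) / 3 = 5.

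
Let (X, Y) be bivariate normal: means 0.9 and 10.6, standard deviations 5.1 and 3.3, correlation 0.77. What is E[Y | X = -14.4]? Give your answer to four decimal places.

For a bivariate normal, E[Y | X=x] = μ_Y + ρ·(σ_Y/σ_X)·(x − μ_X).
E[Y | X=-14.4] = 10.6 + (0.77)·(3.3/5.1)·(-14.4 − (0.9)) = 10.6 + (0.498235)·(-15.3) = 2.9770.

2.9770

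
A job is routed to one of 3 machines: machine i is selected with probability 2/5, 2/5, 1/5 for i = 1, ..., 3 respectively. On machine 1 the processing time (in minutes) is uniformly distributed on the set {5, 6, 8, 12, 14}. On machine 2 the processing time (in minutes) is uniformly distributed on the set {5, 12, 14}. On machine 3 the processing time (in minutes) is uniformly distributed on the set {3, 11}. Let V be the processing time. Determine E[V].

137/15

E[V | machine 1] = (5+6+8+12+14)/5 = 9.
E[V | machine 2] = (5+12+14)/3 = 31/3.
E[V | machine 3] = (3+11)/2 = 7.
E[V] = (2/5)·(9) + (2/5)·(31/3) + (1/5)·(7) = 137/15.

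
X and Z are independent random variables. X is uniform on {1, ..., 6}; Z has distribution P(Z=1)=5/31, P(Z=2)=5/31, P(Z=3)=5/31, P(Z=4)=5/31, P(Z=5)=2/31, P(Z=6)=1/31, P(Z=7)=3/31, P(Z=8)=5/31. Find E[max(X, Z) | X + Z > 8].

P(X + Z > 8) = 35/93.
Summing max(X,Z)·P(x,y) over outcomes with X + Z > 8 gives 81/31.
E[max(X, Z) | X + Z > 8] = (81/31) / (35/93) = 243/35.

243/35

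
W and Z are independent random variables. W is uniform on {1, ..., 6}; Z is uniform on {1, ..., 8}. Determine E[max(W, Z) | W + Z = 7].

Outcomes with W + Z = 7: (1,6), (2,5), (3,4), (4,3), (5,2), (6,1), each with probability 1/48.
E[max(W, Z) | W + Z = 7] = (6 + 5 + 4 + 4 + 5 + 6) / 6 = 5.

5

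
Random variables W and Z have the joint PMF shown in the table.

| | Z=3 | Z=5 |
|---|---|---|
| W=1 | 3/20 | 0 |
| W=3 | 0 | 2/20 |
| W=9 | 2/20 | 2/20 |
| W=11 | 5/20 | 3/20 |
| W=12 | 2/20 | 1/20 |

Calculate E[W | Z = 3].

25/3

P(Z = 3) = 3/5.
Σ W·P over the event = 1·(3/20) + 9·(2/20) + 11·(5/20) + 12·(2/20) = 5.
E[W | Z = 3] = (5) / (3/5) = 25/3.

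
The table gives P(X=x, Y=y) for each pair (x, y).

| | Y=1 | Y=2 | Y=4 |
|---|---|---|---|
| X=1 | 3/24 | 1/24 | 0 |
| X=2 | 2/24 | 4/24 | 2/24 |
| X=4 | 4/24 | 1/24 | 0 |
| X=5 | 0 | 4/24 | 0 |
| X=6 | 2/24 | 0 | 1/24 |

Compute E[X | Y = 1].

P(Y = 1) = 11/24.
Σ X·P over the event = 1·(3/24) + 2·(2/24) + 4·(4/24) + 6·(2/24) = 35/24.
E[X | Y = 1] = (35/24) / (11/24) = 35/11.

35/11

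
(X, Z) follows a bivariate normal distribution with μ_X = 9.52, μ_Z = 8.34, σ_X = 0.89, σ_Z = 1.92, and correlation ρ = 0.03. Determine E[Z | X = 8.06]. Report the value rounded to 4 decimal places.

For a bivariate normal, E[Z | X=x] = μ_Z + ρ·(σ_Z/σ_X)·(x − μ_X).
E[Z | X=8.06] = 8.34 + (0.03)·(1.92/0.89)·(8.06 − (9.52)) = 8.34 + (0.064719)·(-1.46) = 8.2455.

8.2455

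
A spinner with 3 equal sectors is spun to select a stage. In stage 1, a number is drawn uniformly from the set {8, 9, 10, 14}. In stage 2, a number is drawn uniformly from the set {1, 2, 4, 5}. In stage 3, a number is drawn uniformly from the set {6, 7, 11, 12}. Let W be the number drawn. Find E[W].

89/12

E[W | stage 1] = (8+9+10+14)/4 = 41/4.
E[W | stage 2] = (1+2+4+5)/4 = 3.
E[W | stage 3] = (6+7+11+12)/4 = 9.
E[W] = (1/3)·(41/4) + (1/3)·(3) + (1/3)·(9) = 89/12.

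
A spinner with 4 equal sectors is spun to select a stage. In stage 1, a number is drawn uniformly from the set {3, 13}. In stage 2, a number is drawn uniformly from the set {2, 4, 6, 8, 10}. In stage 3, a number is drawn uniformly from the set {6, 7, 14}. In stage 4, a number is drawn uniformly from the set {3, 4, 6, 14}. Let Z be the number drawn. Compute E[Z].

119/16

E[Z | stage 1] = (3+13)/2 = 8.
E[Z | stage 2] = (2+4+6+8+10)/5 = 6.
E[Z | stage 3] = (6+7+14)/3 = 9.
E[Z | stage 4] = (3+4+6+14)/4 = 27/4.
By the law of total expectation,
E[Z] = (1/4)·(8) + (1/4)·(6) + (1/4)·(9) + (1/4)·(27/4) = 119/16.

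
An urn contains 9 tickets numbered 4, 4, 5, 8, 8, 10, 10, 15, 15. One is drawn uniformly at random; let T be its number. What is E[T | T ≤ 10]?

7

P(T ≤ 10) = 7/9.
Σ over the event: 4·2/9 + 5·1/9 + 8·2/9 + 10·2/9 = 49/9.
E[T | T ≤ 10] = (49/9) / (7/9) = 7.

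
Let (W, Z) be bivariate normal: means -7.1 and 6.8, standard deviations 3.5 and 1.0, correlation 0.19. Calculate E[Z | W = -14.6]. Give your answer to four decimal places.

For a bivariate normal, E[Z | W=x] = μ_Z + ρ·(σ_Z/σ_W)·(x − μ_W).
E[Z | W=-14.6] = 6.8 + (0.19)·(1.0/3.5)·(-14.6 − (-7.1)) = 6.8 + (0.054286)·(-7.5) = 6.3929.

6.3929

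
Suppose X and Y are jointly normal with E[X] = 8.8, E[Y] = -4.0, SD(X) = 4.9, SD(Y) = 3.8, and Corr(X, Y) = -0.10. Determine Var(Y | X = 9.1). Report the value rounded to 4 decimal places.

14.2956

For a bivariate normal, Var(Y | X=x) = σ_Y²(1 − ρ²).
Var(Y | X=9.1) = (3.8)²·(1 − (-0.10)²) = 14.44·0.99 = 14.2956.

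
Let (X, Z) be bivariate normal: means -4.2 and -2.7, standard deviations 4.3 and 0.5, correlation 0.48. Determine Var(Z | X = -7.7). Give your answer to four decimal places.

0.1924

For a bivariate normal, Var(Z | X=x) = σ_Z²(1 − ρ²).
Var(Z | X=-7.7) = (0.5)²·(1 − (0.48)²) = 0.25·0.7696 = 0.1924.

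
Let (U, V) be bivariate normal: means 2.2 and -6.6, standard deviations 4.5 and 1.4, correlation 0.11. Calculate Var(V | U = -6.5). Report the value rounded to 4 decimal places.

1.9363

The conditional variance in a bivariate normal is σ_V²(1 − ρ²), independent of x.
Var(V | U=-6.5) = (1.4)²·(1 − (0.11)²) = 1.96·0.9879 = 1.9363.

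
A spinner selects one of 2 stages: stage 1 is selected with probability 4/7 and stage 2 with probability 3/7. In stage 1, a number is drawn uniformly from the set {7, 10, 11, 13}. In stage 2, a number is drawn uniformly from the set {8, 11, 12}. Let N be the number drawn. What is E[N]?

72/7

E[N | stage 1] = (7+10+11+13)/4 = 41/4.
E[N | stage 2] = (8+11+12)/3 = 31/3.
E[N] = (4/7)·(41/4) + (3/7)·(31/3) = 72/7.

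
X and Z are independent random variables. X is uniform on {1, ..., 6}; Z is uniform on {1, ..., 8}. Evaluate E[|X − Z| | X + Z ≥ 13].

Outcomes with X + Z ≥ 13: (5,8), (6,7), (6,8), each with probability 1/48.
E[|X − Z| | X + Z ≥ 13] = (3 + 1 + 2) / 3 = 2.

2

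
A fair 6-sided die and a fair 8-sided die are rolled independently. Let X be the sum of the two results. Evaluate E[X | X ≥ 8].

P(X ≥ 8) = 9/16.
Σ over the event: 8·1/8 + 9·1/8 + 10·5/48 + 11·1/12 + 12·1/16 + 13·1/24 + 14·1/48 = 17/3.
E[X | X ≥ 8] = (17/3) / (9/16) = 272/27.

272/27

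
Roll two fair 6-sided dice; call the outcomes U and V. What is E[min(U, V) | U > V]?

P(U > V) = 5/12.
Summing min(U,V)·P(x,y) over outcomes with U > V gives 35/36.
E[min(U, V) | U > V] = (35/36) / (5/12) = 7/3.

7/3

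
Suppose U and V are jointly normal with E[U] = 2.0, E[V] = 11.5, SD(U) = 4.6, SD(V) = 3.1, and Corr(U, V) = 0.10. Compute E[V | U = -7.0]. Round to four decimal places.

The regression of V on U has slope ρ·σ_V/σ_U and passes through (μ_U, μ_V).
E[V | U=-7.0] = 11.5 + (0.10)·(3.1/4.6)·(-7.0 − (2.0)) = 11.5 + (0.067391)·(-9) = 10.8935.

10.8935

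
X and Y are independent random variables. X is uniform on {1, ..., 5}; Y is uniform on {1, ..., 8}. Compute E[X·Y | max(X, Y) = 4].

64/7

Outcomes with max(X, Y) = 4: (1,4), (2,4), (3,4), (4,1), (4,2), (4,3), (4,4), each with probability 1/40.
E[X·Y | max(X, Y) = 4] = (4 + 8 + 12 + 4 + 8 + 12 + 16) / 7 = 64/7.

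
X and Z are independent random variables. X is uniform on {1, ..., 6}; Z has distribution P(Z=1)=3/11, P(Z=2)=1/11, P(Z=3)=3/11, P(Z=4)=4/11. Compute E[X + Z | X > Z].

83/12

P(X > Z) = 6/11.
Summing (X+Z)·P(x,y) over outcomes with X > Z gives 83/22.
E[X + Z | X > Z] = (83/22) / (6/11) = 83/12.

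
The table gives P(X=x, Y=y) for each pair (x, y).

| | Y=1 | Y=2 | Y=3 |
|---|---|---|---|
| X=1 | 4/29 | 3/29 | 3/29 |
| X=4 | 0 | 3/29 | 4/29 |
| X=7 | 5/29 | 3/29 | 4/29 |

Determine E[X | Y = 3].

47/11

P(Y = 3) = 11/29.
Σ X·P over the event = 1·(3/29) + 4·(4/29) + 7·(4/29) = 47/29.
E[X | Y = 3] = (47/29) / (11/29) = 47/11.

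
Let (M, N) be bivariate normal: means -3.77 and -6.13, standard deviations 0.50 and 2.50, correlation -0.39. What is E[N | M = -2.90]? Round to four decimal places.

-7.8265

For a bivariate normal, E[N | M=x] = μ_N + ρ·(σ_N/σ_M)·(x − μ_M).
E[N | M=-2.90] = -6.13 + (-0.39)·(2.50/0.50)·(-2.90 − (-3.77)) = -6.13 + (-1.95)·(0.87) = -7.8265.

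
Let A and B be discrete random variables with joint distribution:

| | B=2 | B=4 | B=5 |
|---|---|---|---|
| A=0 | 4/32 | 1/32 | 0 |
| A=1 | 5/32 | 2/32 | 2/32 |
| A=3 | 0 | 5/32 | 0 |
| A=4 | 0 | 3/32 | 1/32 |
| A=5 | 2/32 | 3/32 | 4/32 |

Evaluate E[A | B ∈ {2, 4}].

59/25

P(B ∈ {2, 4}) = 25/32.
Σ A·P over the event = 0·(4/32) + 0·(1/32) + 1·(5/32) + 1·(2/32) + 3·(5/32) + 4·(3/32) + 5·(2/32) + 5·(3/32) = 59/32.
E[A | B ∈ {2, 4}] = (59/32) / (25/32) = 59/25.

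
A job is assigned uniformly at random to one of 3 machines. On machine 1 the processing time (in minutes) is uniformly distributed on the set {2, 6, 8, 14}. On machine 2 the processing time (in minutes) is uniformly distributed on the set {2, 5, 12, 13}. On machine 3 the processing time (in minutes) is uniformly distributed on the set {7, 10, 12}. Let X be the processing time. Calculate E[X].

E[X | machine 1] = (2+6+8+14)/4 = 15/2.
E[X | machine 2] = (2+5+12+13)/4 = 8.
E[X | machine 3] = (7+10+12)/3 = 29/3.
E[X] = (1/3)·(15/2) + (1/3)·(8) + (1/3)·(29/3) = 151/18.

151/18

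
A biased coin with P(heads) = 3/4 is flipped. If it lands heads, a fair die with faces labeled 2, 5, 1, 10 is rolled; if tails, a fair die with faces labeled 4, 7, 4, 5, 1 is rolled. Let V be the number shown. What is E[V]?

177/40

E[V | heads] = (2+5+1+10)/4 = 9/2.
E[V | tails] = (4+7+4+5+1)/5 = 21/5.
By the law of total expectation,
E[V] = (3/4)·(9/2) + (1/4)·(21/5) = 177/40.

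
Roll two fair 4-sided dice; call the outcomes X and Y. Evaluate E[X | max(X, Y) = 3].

P(max(X, Y) = 3) = 5/16.
Summing X·P(x,y) over outcomes with max(X, Y) = 3 gives 3/4.
E[X | max(X, Y) = 3] = (3/4) / (5/16) = 12/5.

12/5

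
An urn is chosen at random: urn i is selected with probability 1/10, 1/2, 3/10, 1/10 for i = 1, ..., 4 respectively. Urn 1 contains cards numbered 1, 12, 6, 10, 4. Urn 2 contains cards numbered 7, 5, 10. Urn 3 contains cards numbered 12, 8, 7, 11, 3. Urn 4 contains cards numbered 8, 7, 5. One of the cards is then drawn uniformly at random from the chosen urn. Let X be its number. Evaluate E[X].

559/75

E[X | urn 1] = (1+12+6+10+4)/5 = 33/5.
E[X | urn 2] = (7+5+10)/3 = 22/3.
E[X | urn 3] = (12+8+7+11+3)/5 = 41/5.
E[X | urn 4] = (8+7+5)/3 = 20/3.
E[X] = (1/10)·(33/5) + (1/2)·(22/3) + (3/10)·(41/5) + (1/10)·(20/3) = 559/75.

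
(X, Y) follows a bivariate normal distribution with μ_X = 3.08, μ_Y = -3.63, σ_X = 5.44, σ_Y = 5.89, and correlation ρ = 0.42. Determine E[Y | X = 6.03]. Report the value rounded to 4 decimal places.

-2.2885

The regression of Y on X has slope ρ·σ_Y/σ_X and passes through (μ_X, μ_Y).
E[Y | X=6.03] = -3.63 + (0.42)·(5.89/5.44)·(6.03 − (3.08)) = -3.63 + (0.45474)·(2.95) = -2.2885.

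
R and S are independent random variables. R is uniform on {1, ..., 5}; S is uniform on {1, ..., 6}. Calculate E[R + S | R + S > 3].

P(R + S > 3) = 9/10.
Summing (R+S)·P(x,y) over outcomes with R + S > 3 gives 187/30.
E[R + S | R + S > 3] = (187/30) / (9/10) = 187/27.

187/27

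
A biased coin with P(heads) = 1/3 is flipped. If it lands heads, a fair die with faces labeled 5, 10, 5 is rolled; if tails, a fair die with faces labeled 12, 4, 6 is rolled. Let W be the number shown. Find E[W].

E[W | heads] = (5+10+5)/3 = 20/3.
E[W | tails] = (12+4+6)/3 = 22/3.
E[W] = (1/3)·(20/3) + (2/3)·(22/3) = 64/9.

64/9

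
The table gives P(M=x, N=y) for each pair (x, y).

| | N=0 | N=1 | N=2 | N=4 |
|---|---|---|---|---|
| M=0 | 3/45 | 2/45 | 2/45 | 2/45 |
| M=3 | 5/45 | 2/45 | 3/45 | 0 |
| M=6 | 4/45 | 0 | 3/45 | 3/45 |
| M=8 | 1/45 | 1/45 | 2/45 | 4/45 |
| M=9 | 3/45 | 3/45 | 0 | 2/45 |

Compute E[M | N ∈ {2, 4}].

37/7

P(N ∈ {2, 4}) = 7/15.
Σ M·P over the event = 0·(2/45) + 0·(2/45) + 3·(3/45) + 6·(3/45) + 6·(3/45) + 8·(2/45) + 8·(4/45) + 9·(2/45) = 37/15.
E[M | N ∈ {2, 4}] = (37/15) / (7/15) = 37/7.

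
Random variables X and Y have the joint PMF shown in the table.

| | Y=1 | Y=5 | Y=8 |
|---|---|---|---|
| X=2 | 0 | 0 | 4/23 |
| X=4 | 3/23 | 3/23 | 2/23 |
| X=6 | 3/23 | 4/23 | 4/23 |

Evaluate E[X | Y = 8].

4

P(Y = 8) = 10/23.
Σ X·P over the event = 2·(4/23) + 4·(2/23) + 6·(4/23) = 40/23.
E[X | Y = 8] = (40/23) / (10/23) = 4.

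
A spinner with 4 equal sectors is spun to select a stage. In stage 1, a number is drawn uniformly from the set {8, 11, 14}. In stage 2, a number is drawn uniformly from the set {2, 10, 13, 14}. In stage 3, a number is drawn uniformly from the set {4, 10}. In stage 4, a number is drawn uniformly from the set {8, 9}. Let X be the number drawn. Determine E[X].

145/16

E[X | stage 1] = (8+11+14)/3 = 11.
E[X | stage 2] = (2+10+13+14)/4 = 39/4.
E[X | stage 3] = (4+10)/2 = 7.
E[X | stage 4] = (8+9)/2 = 17/2.
By the law of total expectation,
E[X] = (1/4)·(11) + (1/4)·(39/4) + (1/4)·(7) + (1/4)·(17/2) = 145/16.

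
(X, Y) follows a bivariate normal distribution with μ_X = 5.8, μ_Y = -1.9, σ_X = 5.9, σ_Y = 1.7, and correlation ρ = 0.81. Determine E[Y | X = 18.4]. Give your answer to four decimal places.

1.0407

For a bivariate normal, E[Y | X=x] = μ_Y + ρ·(σ_Y/σ_X)·(x − μ_X).
E[Y | X=18.4] = -1.9 + (0.81)·(1.7/5.9)·(18.4 − (5.8)) = -1.9 + (0.23339)·(12.6) = 1.0407.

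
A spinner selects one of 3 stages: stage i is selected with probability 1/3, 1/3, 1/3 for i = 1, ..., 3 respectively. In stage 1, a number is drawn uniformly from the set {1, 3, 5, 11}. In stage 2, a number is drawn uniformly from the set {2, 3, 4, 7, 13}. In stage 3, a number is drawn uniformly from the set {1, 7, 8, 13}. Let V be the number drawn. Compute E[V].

E[V | stage 1] = (1+3+5+11)/4 = 5.
E[V | stage 2] = (2+3+4+7+13)/5 = 29/5.
E[V | stage 3] = (1+7+8+13)/4 = 29/4.
E[V] = (1/3)·(5) + (1/3)·(29/5) + (1/3)·(29/4) = 361/60.

361/60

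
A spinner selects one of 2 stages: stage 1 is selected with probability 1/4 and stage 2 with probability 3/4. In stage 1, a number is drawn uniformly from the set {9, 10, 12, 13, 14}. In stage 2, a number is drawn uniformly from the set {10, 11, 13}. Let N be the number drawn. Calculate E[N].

57/5

E[N | stage 1] = (9+10+12+13+14)/5 = 58/5.
E[N | stage 2] = (10+11+13)/3 = 34/3.
By the law of total expectation,
E[N] = (1/4)·(58/5) + (3/4)·(34/3) = 57/5.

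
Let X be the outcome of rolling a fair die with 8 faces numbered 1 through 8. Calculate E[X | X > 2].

11/2

Given X > 2, X is equally likely to be any of {3, 4, 5, 6, 7, 8}.
E[X | X > 2] = (3 + 4 + 5 + 6 + 7 + 8) / 6 = 11/2.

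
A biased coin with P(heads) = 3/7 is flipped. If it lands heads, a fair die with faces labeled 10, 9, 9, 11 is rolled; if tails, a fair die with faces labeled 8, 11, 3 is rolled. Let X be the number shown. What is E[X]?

E[X | heads] = (10+9+9+11)/4 = 39/4.
E[X | tails] = (8+11+3)/3 = 22/3.
E[X] = (3/7)·(39/4) + (4/7)·(22/3) = 703/84.

703/84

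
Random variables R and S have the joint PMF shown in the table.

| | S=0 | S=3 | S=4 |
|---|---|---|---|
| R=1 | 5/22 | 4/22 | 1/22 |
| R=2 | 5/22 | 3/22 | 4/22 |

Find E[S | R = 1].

P(R = 1) = 5/11.
Σ S·P over the event = 0·(5/22) + 3·(4/22) + 4·(1/22) = 8/11.
E[S | R = 1] = (8/11) / (5/11) = 8/5.

8/5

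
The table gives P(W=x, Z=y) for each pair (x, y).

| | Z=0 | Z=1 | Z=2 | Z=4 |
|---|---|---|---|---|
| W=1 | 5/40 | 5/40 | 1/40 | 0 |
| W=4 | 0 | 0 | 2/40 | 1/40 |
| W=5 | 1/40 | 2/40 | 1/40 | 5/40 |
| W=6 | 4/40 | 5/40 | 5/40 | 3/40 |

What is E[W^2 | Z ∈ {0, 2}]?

412/19

P(Z ∈ {0, 2}) = 19/40.
Σ W^2·P over the event = 1·(5/40) + 1·(1/40) + 16·(2/40) + 25·(1/40) + 25·(1/40) + 36·(4/40) + 36·(5/40) = 103/10.
E[W^2 | Z ∈ {0, 2}] = (103/10) / (19/40) = 412/19.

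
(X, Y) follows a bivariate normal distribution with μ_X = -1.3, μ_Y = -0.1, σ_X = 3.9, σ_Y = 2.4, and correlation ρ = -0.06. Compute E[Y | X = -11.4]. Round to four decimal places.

0.2729

The regression of Y on X has slope ρ·σ_Y/σ_X and passes through (μ_X, μ_Y).
E[Y | X=-11.4] = -0.1 + (-0.06)·(2.4/3.9)·(-11.4 − (-1.3)) = -0.1 + (-0.036923)·(-10.1) = 0.2729.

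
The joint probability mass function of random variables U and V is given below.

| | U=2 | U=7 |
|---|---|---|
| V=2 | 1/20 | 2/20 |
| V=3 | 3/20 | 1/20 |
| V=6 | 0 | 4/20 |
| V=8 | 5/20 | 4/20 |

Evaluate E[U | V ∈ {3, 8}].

P(V ∈ {3, 8}) = 13/20.
Σ U·P over the event = 2·(3/20) + 2·(5/20) + 7·(1/20) + 7·(4/20) = 51/20.
E[U | V ∈ {3, 8}] = (51/20) / (13/20) = 51/13.

51/13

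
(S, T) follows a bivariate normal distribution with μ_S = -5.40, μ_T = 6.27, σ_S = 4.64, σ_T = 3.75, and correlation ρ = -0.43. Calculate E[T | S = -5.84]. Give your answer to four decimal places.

6.4229

E[T | S=x] = μ_T + ρ(σ_T/σ_S)(x − μ_S) for jointly normal variables.
E[T | S=-5.84] = 6.27 + (-0.43)·(3.75/4.64)·(-5.84 − (-5.40)) = 6.27 + (-0.34752)·(-0.44) = 6.4229.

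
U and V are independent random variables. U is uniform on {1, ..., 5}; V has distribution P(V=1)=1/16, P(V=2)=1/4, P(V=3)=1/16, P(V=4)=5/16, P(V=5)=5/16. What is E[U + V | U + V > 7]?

P(U + V > 7) = 13/40.
Summing (U+V)·P(x,y) over outcomes with U + V > 7 gives 57/20.
E[U + V | U + V > 7] = (57/20) / (13/40) = 114/13.

114/13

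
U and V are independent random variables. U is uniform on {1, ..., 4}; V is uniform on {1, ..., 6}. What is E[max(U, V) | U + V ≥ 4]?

P(U + V ≥ 4) = 7/8.
Summing max(U,V)·P(x,y) over outcomes with U + V ≥ 4 gives 89/24.
E[max(U, V) | U + V ≥ 4] = (89/24) / (7/8) = 89/21.

89/21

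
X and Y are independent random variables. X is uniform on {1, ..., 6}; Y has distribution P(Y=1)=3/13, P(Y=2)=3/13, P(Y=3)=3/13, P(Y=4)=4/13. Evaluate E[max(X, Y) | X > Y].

203/44

P(X > Y) = 22/39.
Summing max(X,Y)·P(x,y) over outcomes with X > Y gives 203/78.
E[max(X, Y) | X > Y] = (203/78) / (22/39) = 203/44.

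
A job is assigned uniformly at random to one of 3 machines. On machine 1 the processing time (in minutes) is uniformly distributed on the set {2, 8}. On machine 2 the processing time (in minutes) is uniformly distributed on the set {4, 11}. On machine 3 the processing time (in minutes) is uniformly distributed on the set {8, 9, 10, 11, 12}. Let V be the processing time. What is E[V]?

15/2

E[V | machine 1] = (2+8)/2 = 5.
E[V | machine 2] = (4+11)/2 = 15/2.
E[V | machine 3] = (8+9+10+11+12)/5 = 10.
By the law of total expectation,
E[V] = (1/3)·(5) + (1/3)·(15/2) + (1/3)·(10) = 15/2.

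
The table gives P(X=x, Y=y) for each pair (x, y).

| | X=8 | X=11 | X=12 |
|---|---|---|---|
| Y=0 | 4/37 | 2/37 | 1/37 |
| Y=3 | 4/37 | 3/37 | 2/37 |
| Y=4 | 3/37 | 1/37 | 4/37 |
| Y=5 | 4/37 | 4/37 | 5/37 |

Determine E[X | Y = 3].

89/9

P(Y = 3) = 9/37.
Σ X·P over the event = 8·(4/37) + 11·(3/37) + 12·(2/37) = 89/37.
E[X | Y = 3] = (89/37) / (9/37) = 89/9.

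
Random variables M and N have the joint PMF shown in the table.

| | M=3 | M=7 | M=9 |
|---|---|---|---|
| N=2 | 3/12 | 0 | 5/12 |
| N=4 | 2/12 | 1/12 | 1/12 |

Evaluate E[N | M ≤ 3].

14/5

P(M ≤ 3) = 5/12.
Summing N·P(M=x,N=y) over the conditioning event gives 7/6.
E[N | M ≤ 3] = (7/6) / (5/12) = 14/5.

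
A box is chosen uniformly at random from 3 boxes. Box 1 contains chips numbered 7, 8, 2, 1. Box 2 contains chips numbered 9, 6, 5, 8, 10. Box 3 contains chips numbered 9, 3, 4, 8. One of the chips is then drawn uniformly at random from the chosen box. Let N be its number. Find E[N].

E[N | box 1] = (7+8+2+1)/4 = 9/2.
E[N | box 2] = (9+6+5+8+10)/5 = 38/5.
E[N | box 3] = (9+3+4+8)/4 = 6.
E[N] = (1/3)·(9/2) + (1/3)·(38/5) + (1/3)·(6) = 181/30.

181/30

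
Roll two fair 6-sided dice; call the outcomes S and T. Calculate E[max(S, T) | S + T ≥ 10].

Outcomes with S + T ≥ 10: (4,6), (5,5), (5,6), (6,4), (6,5), (6,6), each with probability 1/36.
E[max(S, T) | S + T ≥ 10] = (6 + 5 + 6 + 6 + 6 + 6) / 6 = 35/6.

35/6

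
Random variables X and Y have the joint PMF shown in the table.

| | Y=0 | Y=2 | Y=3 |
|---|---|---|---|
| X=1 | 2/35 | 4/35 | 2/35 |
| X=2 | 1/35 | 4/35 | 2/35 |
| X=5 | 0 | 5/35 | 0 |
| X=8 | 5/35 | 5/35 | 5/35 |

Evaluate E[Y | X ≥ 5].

7/4

P(X ≥ 5) = 4/7.
Summing Y·P(X=x,Y=y) over the conditioning event gives 1.
E[Y | X ≥ 5] = (1) / (4/7) = 7/4.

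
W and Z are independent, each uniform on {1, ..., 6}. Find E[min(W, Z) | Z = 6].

Outcomes with Z = 6: (1,6), (2,6), (3,6), (4,6), (5,6), (6,6), each with probability 1/36.
E[min(W, Z) | Z = 6] = (1 + 2 + 3 + 4 + 5 + 6) / 6 = 7/2.

7/2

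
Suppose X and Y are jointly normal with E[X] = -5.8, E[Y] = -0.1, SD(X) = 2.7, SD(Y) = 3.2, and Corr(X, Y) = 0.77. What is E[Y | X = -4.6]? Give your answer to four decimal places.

The regression of Y on X has slope ρ·σ_Y/σ_X and passes through (μ_X, μ_Y).
E[Y | X=-4.6] = -0.1 + (0.77)·(3.2/2.7)·(-4.6 − (-5.8)) = -0.1 + (0.91259)·(1.2) = 0.9951.

0.9951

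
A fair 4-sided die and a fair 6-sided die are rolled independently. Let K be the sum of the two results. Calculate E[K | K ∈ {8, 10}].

17/2

P(K ∈ {8, 10}) = 1/6.
Σ over the event: 8·1/8 + 10·1/24 = 17/12.
E[K | K ∈ {8, 10}] = (17/12) / (1/6) = 17/2.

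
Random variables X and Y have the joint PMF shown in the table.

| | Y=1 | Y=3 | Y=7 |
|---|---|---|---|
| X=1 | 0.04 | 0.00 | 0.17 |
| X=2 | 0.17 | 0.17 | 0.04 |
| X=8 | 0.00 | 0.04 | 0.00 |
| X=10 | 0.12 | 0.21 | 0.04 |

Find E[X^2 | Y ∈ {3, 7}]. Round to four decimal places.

42.6418

P(Y ∈ {3, 7}) = 0.67.
Summing X^2·P(X=x,Y=y) over the conditioning event gives 28.57.
E[X^2 | Y ∈ {3, 7}] = (28.57) / (0.67) = 42.6418.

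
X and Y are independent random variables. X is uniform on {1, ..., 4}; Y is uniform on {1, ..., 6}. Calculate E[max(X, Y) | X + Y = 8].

Outcomes with X + Y = 8: (2,6), (3,5), (4,4), each with probability 1/24.
E[max(X, Y) | X + Y = 8] = (6 + 5 + 4) / 3 = 5.

5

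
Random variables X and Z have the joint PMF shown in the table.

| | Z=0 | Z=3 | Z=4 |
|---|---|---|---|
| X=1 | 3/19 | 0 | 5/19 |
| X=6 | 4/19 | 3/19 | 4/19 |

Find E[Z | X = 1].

P(X = 1) = 8/19.
Σ Z·P over the event = 0·(3/19) + 4·(5/19) = 20/19.
E[Z | X = 1] = (20/19) / (8/19) = 5/2.

5/2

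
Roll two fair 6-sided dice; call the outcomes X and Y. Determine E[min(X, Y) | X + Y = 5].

Outcomes with X + Y = 5: (1,4), (2,3), (3,2), (4,1), each with probability 1/36.
E[min(X, Y) | X + Y = 5] = (1 + 2 + 2 + 1) / 4 = 3/2.

3/2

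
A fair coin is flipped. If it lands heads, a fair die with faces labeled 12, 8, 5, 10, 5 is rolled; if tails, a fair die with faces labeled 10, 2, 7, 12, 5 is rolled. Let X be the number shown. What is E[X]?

38/5

E[X | heads] = (12+8+5+10+5)/5 = 8.
E[X | tails] = (10+2+7+12+5)/5 = 36/5.
E[X] = (1/2)·(8) + (1/2)·(36/5) = 38/5.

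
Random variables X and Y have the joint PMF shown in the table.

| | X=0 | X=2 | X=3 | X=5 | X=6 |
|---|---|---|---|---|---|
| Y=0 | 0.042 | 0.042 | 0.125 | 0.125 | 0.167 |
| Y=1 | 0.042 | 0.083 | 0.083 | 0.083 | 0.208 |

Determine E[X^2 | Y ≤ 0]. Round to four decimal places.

P(Y ≤ 0) = 0.501.
Σ X^2·P over the event = 0·(0.042) + 4·(0.042) + 9·(0.125) + 25·(0.125) + 36·(0.167) = 10.430.
E[X^2 | Y ≤ 0] = (10.430) / (0.501) = 20.8184.

20.8184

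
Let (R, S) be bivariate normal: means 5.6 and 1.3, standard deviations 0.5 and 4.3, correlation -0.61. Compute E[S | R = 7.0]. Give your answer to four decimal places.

-6.0444

E[S | R=x] = μ_S + ρ(σ_S/σ_R)(x − μ_R) for jointly normal variables.
E[S | R=7.0] = 1.3 + (-0.61)·(4.3/0.5)·(7.0 − (5.6)) = 1.3 + (-5.246)·(1.4) = -6.0444.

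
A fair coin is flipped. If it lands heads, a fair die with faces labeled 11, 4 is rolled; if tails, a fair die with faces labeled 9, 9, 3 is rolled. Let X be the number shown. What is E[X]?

29/4

E[X | heads] = (11+4)/2 = 15/2.
E[X | tails] = (9+9+3)/3 = 7.
E[X] = (1/2)·(15/2) + (1/2)·(7) = 29/4.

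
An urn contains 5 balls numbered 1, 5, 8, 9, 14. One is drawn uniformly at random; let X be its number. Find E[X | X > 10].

14

P(X > 10) = 1/5.
Σ over the event: 14·1/5 = 14/5.
E[X | X > 10] = (14/5) / (1/5) = 14.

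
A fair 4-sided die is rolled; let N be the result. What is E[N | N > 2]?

7/2

Given N > 2, N is equally likely to be any of {3, 4}.
E[N | N > 2] = (3 + 4) / 2 = 7/2.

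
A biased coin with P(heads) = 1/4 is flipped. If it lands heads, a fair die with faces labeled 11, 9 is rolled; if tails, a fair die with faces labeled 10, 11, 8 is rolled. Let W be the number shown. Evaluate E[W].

39/4

E[W | heads] = (11+9)/2 = 10.
E[W | tails] = (10+11+8)/3 = 29/3.
By the law of total expectation,
E[W] = (1/4)·(10) + (3/4)·(29/3) = 39/4.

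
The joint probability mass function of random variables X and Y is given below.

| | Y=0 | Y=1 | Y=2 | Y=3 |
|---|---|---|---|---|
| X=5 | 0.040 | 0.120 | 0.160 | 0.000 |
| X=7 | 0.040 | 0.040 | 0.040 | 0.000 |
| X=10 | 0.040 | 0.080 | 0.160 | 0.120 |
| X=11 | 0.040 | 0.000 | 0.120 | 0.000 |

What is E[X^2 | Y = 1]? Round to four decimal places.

P(Y = 1) = 0.240.
Σ X^2·P over the event = 25·(0.120) + 49·(0.040) + 100·(0.080) = 12.960.
E[X^2 | Y = 1] = (12.960) / (0.240) = 54.0000.

54.0000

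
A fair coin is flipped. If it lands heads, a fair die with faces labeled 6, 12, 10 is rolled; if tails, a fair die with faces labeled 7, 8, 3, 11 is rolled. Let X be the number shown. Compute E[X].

E[X | heads] = (6+12+10)/3 = 28/3.
E[X | tails] = (7+8+3+11)/4 = 29/4.
By the law of total expectation,
E[X] = (1/2)·(28/3) + (1/2)·(29/4) = 199/24.

199/24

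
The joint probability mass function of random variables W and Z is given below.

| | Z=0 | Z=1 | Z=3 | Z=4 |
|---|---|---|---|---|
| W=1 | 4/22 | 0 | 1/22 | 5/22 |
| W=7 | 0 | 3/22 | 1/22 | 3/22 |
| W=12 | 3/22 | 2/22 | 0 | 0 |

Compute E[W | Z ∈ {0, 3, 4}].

P(Z ∈ {0, 3, 4}) = 17/22.
Σ W·P over the event = 1·(4/22) + 1·(1/22) + 1·(5/22) + 7·(1/22) + 7·(3/22) + 12·(3/22) = 37/11.
E[W | Z ∈ {0, 3, 4}] = (37/11) / (17/22) = 74/17.

74/17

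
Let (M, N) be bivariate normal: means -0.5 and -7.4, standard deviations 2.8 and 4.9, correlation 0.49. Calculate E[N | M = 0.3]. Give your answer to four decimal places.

The regression of N on M has slope ρ·σ_N/σ_M and passes through (μ_M, μ_N).
E[N | M=0.3] = -7.4 + (0.49)·(4.9/2.8)·(0.3 − (-0.5)) = -7.4 + (0.8575)·(0.8) = -6.7140.

-6.7140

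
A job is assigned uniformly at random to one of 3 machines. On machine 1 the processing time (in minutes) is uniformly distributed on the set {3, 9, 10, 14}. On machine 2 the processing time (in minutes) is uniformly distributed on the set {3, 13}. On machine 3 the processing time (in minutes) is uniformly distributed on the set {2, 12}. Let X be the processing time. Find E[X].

8

E[X | machine 1] = (3+9+10+14)/4 = 9.
E[X | machine 2] = (3+13)/2 = 8.
E[X | machine 3] = (2+12)/2 = 7.
By the law of total expectation,
E[X] = (1/3)·(9) + (1/3)·(8) + (1/3)·(7) = 8.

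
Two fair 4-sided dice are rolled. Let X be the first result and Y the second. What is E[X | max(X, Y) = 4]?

22/7

Outcomes with max(X, Y) = 4: (1,4), (2,4), (3,4), (4,1), (4,2), (4,3), (4,4), each with probability 1/16.
E[X | max(X, Y) = 4] = (1 + 2 + 3 + 4 + 4 + 4 + 4) / 7 = 22/7.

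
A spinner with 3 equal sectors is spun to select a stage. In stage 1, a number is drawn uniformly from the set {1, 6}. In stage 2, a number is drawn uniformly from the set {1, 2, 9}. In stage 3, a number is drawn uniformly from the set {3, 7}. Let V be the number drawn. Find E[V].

E[V | stage 1] = (1+6)/2 = 7/2.
E[V | stage 2] = (1+2+9)/3 = 4.
E[V | stage 3] = (3+7)/2 = 5.
By the law of total expectation,
E[V] = (1/3)·(7/2) + (1/3)·(4) + (1/3)·(5) = 25/6.

25/6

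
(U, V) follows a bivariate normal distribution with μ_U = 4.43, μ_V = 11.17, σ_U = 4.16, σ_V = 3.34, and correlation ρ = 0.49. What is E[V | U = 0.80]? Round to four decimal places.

9.7419

For a bivariate normal, E[V | U=x] = μ_V + ρ·(σ_V/σ_U)·(x − μ_U).
E[V | U=0.80] = 11.17 + (0.49)·(3.34/4.16)·(0.80 − (4.43)) = 11.17 + (0.39341)·(-3.63) = 9.7419.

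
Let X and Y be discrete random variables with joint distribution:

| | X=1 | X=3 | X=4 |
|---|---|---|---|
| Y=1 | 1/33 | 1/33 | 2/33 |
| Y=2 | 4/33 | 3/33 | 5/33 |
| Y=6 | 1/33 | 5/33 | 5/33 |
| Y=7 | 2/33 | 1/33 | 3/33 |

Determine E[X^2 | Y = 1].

21/2

P(Y = 1) = 4/33.
Summing X^2·P(X=x,Y=y) over the conditioning event gives 14/11.
E[X^2 | Y = 1] = (14/11) / (4/33) = 21/2.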